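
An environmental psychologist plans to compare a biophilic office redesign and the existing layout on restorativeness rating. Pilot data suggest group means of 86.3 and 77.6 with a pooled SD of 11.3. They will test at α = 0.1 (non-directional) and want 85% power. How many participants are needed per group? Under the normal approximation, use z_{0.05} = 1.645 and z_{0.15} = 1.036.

Cohen's d = |M₁ − M₂| / SD_pooled = |86.3 − 77.6| / 11.3 = 8.7 / 11.3 = 0.770.
For two independent groups with equal n: n = 2·((z_{α/2} + z_β) / d)².
z_{α/2} + z_β = 1.645 + 1.036 = 2.681.
n = 2 × (2.681 / 0.770)² = 2 × 3.482² = 2 × 12.12 = 24.2.
Round up to the next whole participant.

n = 25 per group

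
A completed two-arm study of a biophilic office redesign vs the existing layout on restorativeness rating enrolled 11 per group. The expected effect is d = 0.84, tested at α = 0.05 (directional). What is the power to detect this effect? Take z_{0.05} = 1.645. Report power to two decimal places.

For two equal groups, power = Φ(d·√(n/2) − z_{α}).
d·√(n/2) = 0.84 × √(11/2) = 0.84 × 2.345 = 1.970.
z_β = 1.970 − 1.645 = 0.325.
Power = Φ(0.325) = 0.627.

power ≈ 0.63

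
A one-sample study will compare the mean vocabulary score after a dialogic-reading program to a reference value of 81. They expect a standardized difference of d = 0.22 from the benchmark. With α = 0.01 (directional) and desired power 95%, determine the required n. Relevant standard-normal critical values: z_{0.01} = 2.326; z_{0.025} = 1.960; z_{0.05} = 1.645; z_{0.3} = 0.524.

For a one-sample test: n = ((z_{α} + z_β) / d)².
z_{α} + z_β = 2.326 + 1.645 = 3.971.
n = (3.971 / 0.22)² = 18.050² = 325.80.
Round up.

n = 326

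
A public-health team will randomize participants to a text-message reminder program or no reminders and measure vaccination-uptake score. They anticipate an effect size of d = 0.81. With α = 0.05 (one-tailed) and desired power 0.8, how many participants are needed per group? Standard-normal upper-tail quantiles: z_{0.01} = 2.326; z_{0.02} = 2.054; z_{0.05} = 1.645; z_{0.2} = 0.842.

n = 19 per group

For two independent groups with equal n: n = 2·((z_{α} + z_β) / d)².
z_{α} + z_β = 1.645 + 0.842 = 2.487.
n = 2 × (2.487 / 0.81)² = 2 × 3.070² = 2 × 9.43 = 18.9.
Round up to the next whole participant.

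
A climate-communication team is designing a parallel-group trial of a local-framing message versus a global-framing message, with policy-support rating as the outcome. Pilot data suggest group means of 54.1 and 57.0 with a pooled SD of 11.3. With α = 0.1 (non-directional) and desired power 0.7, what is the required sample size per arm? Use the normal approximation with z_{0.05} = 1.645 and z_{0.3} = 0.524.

Cohen's d = |M₁ − M₂| / SD_pooled = |54.1 − 57.0| / 11.3 = 2.9 / 11.3 = 0.257.
For two independent groups with equal n: n = 2·((z_{α/2} + z_β) / d)².
z_{α/2} + z_β = 1.645 + 0.524 = 2.169.
n = 2 × (2.169 / 0.257)² = 2 × 8.440² = 2 × 71.23 = 142.5.
Round up to the next whole participant.

n = 143 per group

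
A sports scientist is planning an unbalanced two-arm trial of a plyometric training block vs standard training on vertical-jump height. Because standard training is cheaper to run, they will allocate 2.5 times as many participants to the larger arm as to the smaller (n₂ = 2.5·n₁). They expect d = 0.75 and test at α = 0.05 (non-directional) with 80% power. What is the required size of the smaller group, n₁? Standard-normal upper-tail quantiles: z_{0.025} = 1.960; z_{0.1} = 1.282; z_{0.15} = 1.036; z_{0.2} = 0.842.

n₁ = 20

With allocation ratio k = n₂/n₁ = 2.5, Var(x̄₁−x̄₂) = σ²(1/n₁ + 1/(k·n₁)) = σ²·(k+1)/(k·n₁).
So n₁ = (1 + 1/k)·((z_{α/2} + z_β)/d)² = 1.400 × (2.802/0.75)².
n₁ = 1.400 × 13.96 = 19.5.
Round up: n₁ = 20, giving n₂ = 2.5 × 20 = 50.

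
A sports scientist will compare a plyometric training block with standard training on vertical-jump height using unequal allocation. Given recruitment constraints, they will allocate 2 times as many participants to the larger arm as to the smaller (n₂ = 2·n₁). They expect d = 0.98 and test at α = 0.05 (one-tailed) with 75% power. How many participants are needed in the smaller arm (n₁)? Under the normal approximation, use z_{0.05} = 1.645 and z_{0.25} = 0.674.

n₁ = 9

With allocation ratio k = n₂/n₁ = 2, Var(x̄₁−x̄₂) = σ²(1/n₁ + 1/(k·n₁)) = σ²·(k+1)/(k·n₁).
So n₁ = (1 + 1/k)·((z_{α} + z_β)/d)² = 1.500 × (2.319/0.98)².
n₁ = 1.500 × 5.60 = 8.4.
Round up: n₁ = 9, giving n₂ = 2 × 9 = 18.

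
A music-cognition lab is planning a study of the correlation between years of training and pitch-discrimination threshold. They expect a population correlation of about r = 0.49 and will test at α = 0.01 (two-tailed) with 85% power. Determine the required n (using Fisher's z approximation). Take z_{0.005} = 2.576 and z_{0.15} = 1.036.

n = 49

Fisher's z: C = ½·ln((1+r)/(1−r)) = ½·ln(2.9216) = 0.5361.
n = ((z_{α/2} + z_β)/C)² + 3.
(2.576 + 1.036) / 0.5361 = 3.612 / 0.5361 = 6.738.
n = 6.738² + 3 = 45.39 + 3 = 48.4.
Round up.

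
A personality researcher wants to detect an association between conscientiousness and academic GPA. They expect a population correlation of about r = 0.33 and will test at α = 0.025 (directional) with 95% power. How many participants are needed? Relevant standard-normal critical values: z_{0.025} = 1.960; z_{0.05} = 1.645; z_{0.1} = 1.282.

Fisher's z: C = ½·ln((1+r)/(1−r)) = ½·ln(1.9851) = 0.3428.
n = ((z_{α} + z_β)/C)² + 3.
(1.960 + 1.645) / 0.3428 = 3.605 / 0.3428 = 10.516.
n = 10.516² + 3 = 110.59 + 3 = 113.6.
Round up.

n = 114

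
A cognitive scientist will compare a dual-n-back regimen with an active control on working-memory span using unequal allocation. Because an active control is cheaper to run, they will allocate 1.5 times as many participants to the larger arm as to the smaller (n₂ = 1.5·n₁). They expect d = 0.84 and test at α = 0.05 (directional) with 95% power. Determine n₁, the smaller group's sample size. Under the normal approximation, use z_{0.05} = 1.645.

With allocation ratio k = n₂/n₁ = 1.5, Var(x̄₁−x̄₂) = σ²(1/n₁ + 1/(k·n₁)) = σ²·(k+1)/(k·n₁).
So n₁ = (1 + 1/k)·((z_{α} + z_β)/d)² = 1.667 × (3.290/0.84)².
n₁ = 1.667 × 15.34 = 25.6.
Round up: n₁ = 26, giving n₂ = 1.5 × 26 = 39.

n₁ = 26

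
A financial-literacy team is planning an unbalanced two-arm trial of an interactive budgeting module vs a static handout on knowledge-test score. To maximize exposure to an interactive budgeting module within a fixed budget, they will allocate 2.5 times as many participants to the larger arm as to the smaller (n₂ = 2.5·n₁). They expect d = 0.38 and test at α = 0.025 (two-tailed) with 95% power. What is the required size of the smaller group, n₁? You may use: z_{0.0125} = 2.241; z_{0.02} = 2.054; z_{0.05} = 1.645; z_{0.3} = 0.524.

n₁ = 147

With allocation ratio k = n₂/n₁ = 2.5, Var(x̄₁−x̄₂) = σ²(1/n₁ + 1/(k·n₁)) = σ²·(k+1)/(k·n₁).
So n₁ = (1 + 1/k)·((z_{α/2} + z_β)/d)² = 1.400 × (3.886/0.38)².
n₁ = 1.400 × 104.58 = 146.4.
Round up: n₁ = 147, giving n₂ = ⌈2.5 × 147⌉ = ⌈367.5⌉ = 368.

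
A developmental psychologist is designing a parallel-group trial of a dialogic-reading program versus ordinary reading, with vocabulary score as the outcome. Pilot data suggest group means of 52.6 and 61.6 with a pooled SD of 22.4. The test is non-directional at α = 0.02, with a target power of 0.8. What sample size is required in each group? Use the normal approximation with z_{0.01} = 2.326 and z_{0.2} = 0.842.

Cohen's d = |M₁ − M₂| / SD_pooled = |52.6 − 61.6| / 22.4 = 9.0 / 22.4 = 0.402.
For two independent groups with equal n: n = 2·((z_{α/2} + z_β) / d)².
z_{α/2} + z_β = 2.326 + 0.842 = 3.168.
n = 2 × (3.168 / 0.402)² = 2 × 7.881² = 2 × 62.10 = 124.2.
Round up to the next whole participant.

n = 125 per group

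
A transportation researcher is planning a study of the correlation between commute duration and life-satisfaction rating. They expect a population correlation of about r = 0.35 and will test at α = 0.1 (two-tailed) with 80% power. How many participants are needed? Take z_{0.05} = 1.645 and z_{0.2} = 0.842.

n = 50

Fisher's z: C = ½·ln((1+r)/(1−r)) = ½·ln(2.0769) = 0.3654.
n = ((z_{α/2} + z_β)/C)² + 3.
(1.645 + 0.842) / 0.3654 = 2.487 / 0.3654 = 6.806.
n = 6.806² + 3 = 46.32 + 3 = 49.3.
Round up.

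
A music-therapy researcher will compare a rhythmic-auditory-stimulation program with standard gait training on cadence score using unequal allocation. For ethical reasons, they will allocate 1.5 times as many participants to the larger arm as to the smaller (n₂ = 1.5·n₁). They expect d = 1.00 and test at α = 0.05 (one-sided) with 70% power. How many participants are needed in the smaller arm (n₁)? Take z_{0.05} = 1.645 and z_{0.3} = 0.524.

With allocation ratio k = n₂/n₁ = 1.5, Var(x̄₁−x̄₂) = σ²(1/n₁ + 1/(k·n₁)) = σ²·(k+1)/(k·n₁).
So n₁ = (1 + 1/k)·((z_{α} + z_β)/d)² = 1.667 × (2.169/1.00)².
n₁ = 1.667 × 4.70 = 7.8.
Round up: n₁ = 8, giving n₂ = 1.5 × 8 = 12.

n₁ = 8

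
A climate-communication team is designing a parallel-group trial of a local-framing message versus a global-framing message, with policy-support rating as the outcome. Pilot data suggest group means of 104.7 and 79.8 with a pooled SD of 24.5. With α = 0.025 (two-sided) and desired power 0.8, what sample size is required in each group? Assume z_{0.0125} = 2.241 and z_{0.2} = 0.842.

Cohen's d = |M₁ − M₂| / SD_pooled = |104.7 − 79.8| / 24.5 = 24.9 / 24.5 = 1.016.
For two independent groups with equal n: n = 2·((z_{α/2} + z_β) / d)².
z_{α/2} + z_β = 2.241 + 0.842 = 3.083.
n = 2 × (3.083 / 1.016)² = 2 × 3.034² = 2 × 9.21 = 18.4.
Round up to the next whole participant.

n = 19 per group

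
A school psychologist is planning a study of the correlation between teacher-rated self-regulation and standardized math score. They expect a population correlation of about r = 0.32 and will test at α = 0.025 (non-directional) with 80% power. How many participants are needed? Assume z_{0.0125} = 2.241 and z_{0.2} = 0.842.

Fisher's z: C = ½·ln((1+r)/(1−r)) = ½·ln(1.9412) = 0.3316.
n = ((z_{α/2} + z_β)/C)² + 3.
(2.241 + 0.842) / 0.3316 = 3.083 / 0.3316 = 9.297.
n = 9.297² + 3 = 86.44 + 3 = 89.4.
Round up.

n = 90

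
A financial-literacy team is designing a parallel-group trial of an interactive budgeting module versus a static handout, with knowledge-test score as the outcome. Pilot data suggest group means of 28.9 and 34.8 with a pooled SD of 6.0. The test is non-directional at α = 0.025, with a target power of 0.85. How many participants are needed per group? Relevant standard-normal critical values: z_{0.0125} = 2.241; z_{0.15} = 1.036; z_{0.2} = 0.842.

n = 23 per group

Cohen's d = |M₁ − M₂| / SD_pooled = |28.9 − 34.8| / 6.0 = 5.9 / 6.0 = 0.983.
For two independent groups with equal n: n = 2·((z_{α/2} + z_β) / d)².
z_{α/2} + z_β = 2.241 + 1.036 = 3.277.
n = 2 × (3.277 / 0.983)² = 2 × 3.334² = 2 × 11.11 = 22.2.
Round up to the next whole participant.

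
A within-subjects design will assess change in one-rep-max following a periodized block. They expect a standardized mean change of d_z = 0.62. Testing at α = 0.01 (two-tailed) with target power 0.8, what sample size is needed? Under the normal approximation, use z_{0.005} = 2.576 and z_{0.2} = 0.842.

n = 31 pairs

For a paired (one-sample on differences) test: n = ((z_{α/2} + z_β) / d)².
z_{α/2} + z_β = 2.576 + 0.842 = 3.418.
n = (3.418 / 0.62)² = 5.513² = 30.39.
Round up.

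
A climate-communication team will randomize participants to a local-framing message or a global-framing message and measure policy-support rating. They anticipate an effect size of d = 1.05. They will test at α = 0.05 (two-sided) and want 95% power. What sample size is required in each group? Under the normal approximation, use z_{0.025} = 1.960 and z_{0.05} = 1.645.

n = 24 per group

For two independent groups with equal n: n = 2·((z_{α/2} + z_β) / d)².
z_{α/2} + z_β = 1.960 + 1.645 = 3.605.
n = 2 × (3.605 / 1.05)² = 2 × 3.433² = 2 × 11.79 = 23.6.
Round up to the next whole participant.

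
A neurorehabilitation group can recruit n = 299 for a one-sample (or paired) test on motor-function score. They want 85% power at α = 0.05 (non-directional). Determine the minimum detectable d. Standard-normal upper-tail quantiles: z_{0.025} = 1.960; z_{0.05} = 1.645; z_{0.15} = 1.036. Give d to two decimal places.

For a single sample (or paired design) of n = 299: d_min = (z_{α/2} + z_β)/√n.
z-sum = 1.960 + 1.036 = 2.996.
d_min = 2.996 / √299 = 2.996 / 17.292 = 0.173.

d_min ≈ 0.17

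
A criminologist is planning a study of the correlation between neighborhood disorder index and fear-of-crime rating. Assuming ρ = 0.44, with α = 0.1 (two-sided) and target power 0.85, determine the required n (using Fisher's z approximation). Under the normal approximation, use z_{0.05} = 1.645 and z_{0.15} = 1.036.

Fisher's z: C = ½·ln((1+r)/(1−r)) = ½·ln(2.5714) = 0.4722.
n = ((z_{α/2} + z_β)/C)² + 3.
(1.645 + 1.036) / 0.4722 = 2.681 / 0.4722 = 5.678.
n = 5.678² + 3 = 32.24 + 3 = 35.2.
Round up.

n = 36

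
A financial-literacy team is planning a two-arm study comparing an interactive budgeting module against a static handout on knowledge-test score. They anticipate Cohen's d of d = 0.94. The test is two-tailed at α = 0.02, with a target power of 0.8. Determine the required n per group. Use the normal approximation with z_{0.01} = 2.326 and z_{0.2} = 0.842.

n = 23 per group

For two independent groups with equal n: n = 2·((z_{α/2} + z_β) / d)².
z_{α/2} + z_β = 2.326 + 0.842 = 3.168.
n = 2 × (3.168 / 0.94)² = 2 × 3.370² = 2 × 11.36 = 22.7.
Round up to the next whole participant.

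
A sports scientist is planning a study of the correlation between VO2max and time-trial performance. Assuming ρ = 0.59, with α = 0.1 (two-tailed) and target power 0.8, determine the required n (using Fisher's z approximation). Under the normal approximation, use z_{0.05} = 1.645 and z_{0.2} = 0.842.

Fisher's z: C = ½·ln((1+r)/(1−r)) = ½·ln(3.8780) = 0.6777.
n = ((z_{α/2} + z_β)/C)² + 3.
(1.645 + 0.842) / 0.6777 = 2.487 / 0.6777 = 3.670.
n = 3.670² + 3 = 13.47 + 3 = 16.5.
Round up.

n = 17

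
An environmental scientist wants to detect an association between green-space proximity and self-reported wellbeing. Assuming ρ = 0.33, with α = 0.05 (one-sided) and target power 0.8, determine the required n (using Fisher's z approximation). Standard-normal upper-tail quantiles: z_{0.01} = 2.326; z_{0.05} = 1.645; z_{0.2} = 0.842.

Fisher's z: C = ½·ln((1+r)/(1−r)) = ½·ln(1.9851) = 0.3428.
n = ((z_{α} + z_β)/C)² + 3.
(1.645 + 0.842) / 0.3428 = 2.487 / 0.3428 = 7.255.
n = 7.255² + 3 = 52.63 + 3 = 55.6.
Round up.

n = 56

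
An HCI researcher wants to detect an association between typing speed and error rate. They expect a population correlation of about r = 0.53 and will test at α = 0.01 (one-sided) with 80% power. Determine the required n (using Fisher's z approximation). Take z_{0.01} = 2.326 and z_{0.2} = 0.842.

Fisher's z: C = ½·ln((1+r)/(1−r)) = ½·ln(3.2553) = 0.5901.
n = ((z_{α} + z_β)/C)² + 3.
(2.326 + 0.842) / 0.5901 = 3.168 / 0.5901 = 5.369.
n = 5.369² + 3 = 28.82 + 3 = 31.8.
Round up.

n = 32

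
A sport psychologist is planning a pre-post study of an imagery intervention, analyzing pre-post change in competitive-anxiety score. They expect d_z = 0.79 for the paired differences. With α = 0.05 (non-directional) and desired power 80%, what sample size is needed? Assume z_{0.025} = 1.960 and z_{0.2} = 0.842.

n = 13 pairs

For a paired (one-sample on differences) test: n = ((z_{α/2} + z_β) / d)².
z_{α/2} + z_β = 1.960 + 0.842 = 2.802.
n = (2.802 / 0.79)² = 3.547² = 12.58.
Round up.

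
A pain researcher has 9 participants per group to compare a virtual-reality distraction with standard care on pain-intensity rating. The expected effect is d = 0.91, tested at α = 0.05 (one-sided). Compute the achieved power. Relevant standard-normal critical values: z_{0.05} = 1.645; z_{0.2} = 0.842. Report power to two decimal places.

power ≈ 0.61

For two equal groups, power = Φ(d·√(n/2) − z_{α}).
d·√(n/2) = 0.91 × √(9/2) = 0.91 × 2.121 = 1.930.
z_β = 1.930 − 1.645 = 0.285.
Power = Φ(0.285) = 0.612.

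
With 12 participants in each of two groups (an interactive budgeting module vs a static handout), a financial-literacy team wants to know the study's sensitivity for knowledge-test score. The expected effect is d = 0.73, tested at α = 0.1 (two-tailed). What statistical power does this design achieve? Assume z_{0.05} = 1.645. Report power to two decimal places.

For two equal groups, power = Φ(d·√(n/2) − z_{α/2}).
d·√(n/2) = 0.73 × √(12/2) = 0.73 × 2.449 = 1.788.
z_β = 1.788 − 1.645 = 0.143.
Power = Φ(0.143) = 0.557.

power ≈ 0.56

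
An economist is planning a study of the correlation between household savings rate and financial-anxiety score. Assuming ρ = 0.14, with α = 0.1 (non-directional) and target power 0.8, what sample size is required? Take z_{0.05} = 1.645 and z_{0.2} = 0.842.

n = 315

Fisher's z: C = ½·ln((1+r)/(1−r)) = ½·ln(1.3256) = 0.1409.
n = ((z_{α/2} + z_β)/C)² + 3.
(1.645 + 0.842) / 0.1409 = 2.487 / 0.1409 = 17.651.
n = 17.651² + 3 = 311.55 + 3 = 314.6.
Round up.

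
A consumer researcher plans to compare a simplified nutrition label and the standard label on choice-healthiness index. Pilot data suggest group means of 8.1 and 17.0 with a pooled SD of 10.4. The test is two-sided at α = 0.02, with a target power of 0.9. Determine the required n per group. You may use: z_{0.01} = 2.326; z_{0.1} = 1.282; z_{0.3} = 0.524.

Cohen's d = |M₁ − M₂| / SD_pooled = |8.1 − 17.0| / 10.4 = 8.9 / 10.4 = 0.856.
For two independent groups with equal n: n = 2·((z_{α/2} + z_β) / d)².
z_{α/2} + z_β = 2.326 + 1.282 = 3.608.
n = 2 × (3.608 / 0.856)² = 2 × 4.215² = 2 × 17.77 = 35.5.
Round up to the next whole participant.

n = 36 per group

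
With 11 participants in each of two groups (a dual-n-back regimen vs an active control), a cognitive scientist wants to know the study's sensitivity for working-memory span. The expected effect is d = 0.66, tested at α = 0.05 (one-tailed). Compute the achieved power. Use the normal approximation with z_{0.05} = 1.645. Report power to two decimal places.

power ≈ 0.46

For two equal groups, power = Φ(d·√(n/2) − z_{α}).
d·√(n/2) = 0.66 × √(11/2) = 0.66 × 2.345 = 1.548.
z_β = 1.548 − 1.645 = -0.097.
Power = Φ(-0.097) = 0.461.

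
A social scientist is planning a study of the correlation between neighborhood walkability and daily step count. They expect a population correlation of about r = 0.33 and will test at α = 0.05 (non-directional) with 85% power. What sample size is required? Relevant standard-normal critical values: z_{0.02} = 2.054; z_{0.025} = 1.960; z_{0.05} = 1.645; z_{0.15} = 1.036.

n = 80

Fisher's z: C = ½·ln((1+r)/(1−r)) = ½·ln(1.9851) = 0.3428.
n = ((z_{α/2} + z_β)/C)² + 3.
(1.960 + 1.036) / 0.3428 = 2.996 / 0.3428 = 8.740.
n = 8.740² + 3 = 76.38 + 3 = 79.4.
Round up.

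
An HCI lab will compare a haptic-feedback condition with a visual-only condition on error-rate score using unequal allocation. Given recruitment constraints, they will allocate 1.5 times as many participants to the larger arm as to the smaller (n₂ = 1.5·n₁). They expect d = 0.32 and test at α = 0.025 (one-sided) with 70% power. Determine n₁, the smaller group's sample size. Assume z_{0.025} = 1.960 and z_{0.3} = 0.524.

n₁ = 101

With allocation ratio k = n₂/n₁ = 1.5, Var(x̄₁−x̄₂) = σ²(1/n₁ + 1/(k·n₁)) = σ²·(k+1)/(k·n₁).
So n₁ = (1 + 1/k)·((z_{α} + z_β)/d)² = 1.667 × (2.484/0.32)².
n₁ = 1.667 × 60.26 = 100.4.
Round up: n₁ = 101, giving n₂ = ⌈1.5 × 101⌉ = ⌈151.5⌉ = 152.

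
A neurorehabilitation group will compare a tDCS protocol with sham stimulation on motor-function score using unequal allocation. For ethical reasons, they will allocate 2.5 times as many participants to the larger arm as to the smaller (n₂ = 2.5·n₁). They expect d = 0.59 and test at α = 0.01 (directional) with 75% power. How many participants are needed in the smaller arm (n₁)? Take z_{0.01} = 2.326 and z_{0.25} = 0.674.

n₁ = 37

With allocation ratio k = n₂/n₁ = 2.5, Var(x̄₁−x̄₂) = σ²(1/n₁ + 1/(k·n₁)) = σ²·(k+1)/(k·n₁).
So n₁ = (1 + 1/k)·((z_{α} + z_β)/d)² = 1.400 × (3.000/0.59)².
n₁ = 1.400 × 25.85 = 36.2.
Round up: n₁ = 37, giving n₂ = ⌈2.5 × 37⌉ = ⌈92.5⌉ = 93.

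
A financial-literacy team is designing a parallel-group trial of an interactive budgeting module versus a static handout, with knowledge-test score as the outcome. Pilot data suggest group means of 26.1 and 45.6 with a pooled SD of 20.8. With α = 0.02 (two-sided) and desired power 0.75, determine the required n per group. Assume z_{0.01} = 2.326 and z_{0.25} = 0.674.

Cohen's d = |M₁ − M₂| / SD_pooled = |26.1 − 45.6| / 20.8 = 19.5 / 20.8 = 0.938.
For two independent groups with equal n: n = 2·((z_{α/2} + z_β) / d)².
z_{α/2} + z_β = 2.326 + 0.674 = 3.000.
n = 2 × (3.000 / 0.938)² = 2 × 3.198² = 2 × 10.23 = 20.5.
Round up to the next whole participant.

n = 21 per group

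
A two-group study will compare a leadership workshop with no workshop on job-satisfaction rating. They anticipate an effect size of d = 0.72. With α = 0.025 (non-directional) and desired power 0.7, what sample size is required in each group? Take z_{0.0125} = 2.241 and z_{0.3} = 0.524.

For two independent groups with equal n: n = 2·((z_{α/2} + z_β) / d)².
z_{α/2} + z_β = 2.241 + 0.524 = 2.765.
n = 2 × (2.765 / 0.72)² = 2 × 3.840² = 2 × 14.75 = 29.5.
Round up to the next whole participant.

n = 30 per group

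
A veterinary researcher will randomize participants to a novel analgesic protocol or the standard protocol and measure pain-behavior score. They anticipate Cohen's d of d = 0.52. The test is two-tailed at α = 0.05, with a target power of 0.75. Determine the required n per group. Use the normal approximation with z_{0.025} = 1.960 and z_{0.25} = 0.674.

For two independent groups with equal n: n = 2·((z_{α/2} + z_β) / d)².
z_{α/2} + z_β = 1.960 + 0.674 = 2.634.
n = 2 × (2.634 / 0.52)² = 2 × 5.065² = 2 × 25.66 = 51.3.
Round up to the next whole participant.

n = 52 per group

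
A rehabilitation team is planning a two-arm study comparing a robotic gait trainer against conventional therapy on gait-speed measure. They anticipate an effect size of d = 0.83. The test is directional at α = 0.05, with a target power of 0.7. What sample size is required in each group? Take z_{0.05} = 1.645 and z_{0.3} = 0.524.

n = 14 per group

For two independent groups with equal n: n = 2·((z_{α} + z_β) / d)².
z_{α} + z_β = 1.645 + 0.524 = 2.169.
n = 2 × (2.169 / 0.83)² = 2 × 2.613² = 2 × 6.83 = 13.7.
Round up to the next whole participant.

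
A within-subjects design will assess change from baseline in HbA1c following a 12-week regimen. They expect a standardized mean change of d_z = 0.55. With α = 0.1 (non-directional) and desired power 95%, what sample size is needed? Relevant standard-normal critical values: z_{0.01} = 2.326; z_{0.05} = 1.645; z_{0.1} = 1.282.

n = 36 pairs

For a paired (one-sample on differences) test: n = ((z_{α/2} + z_β) / d)².
z_{α/2} + z_β = 1.645 + 1.645 = 3.290.
n = (3.290 / 0.55)² = 5.982² = 35.78.
Round up.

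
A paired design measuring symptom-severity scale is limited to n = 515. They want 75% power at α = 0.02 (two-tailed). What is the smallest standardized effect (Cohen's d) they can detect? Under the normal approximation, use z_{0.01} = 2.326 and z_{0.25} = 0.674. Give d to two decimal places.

d_min ≈ 0.13

For a single sample (or paired design) of n = 515: d_min = (z_{α/2} + z_β)/√n.
z-sum = 2.326 + 0.674 = 3.000.
d_min = 3.000 / √515 = 3.000 / 22.694 = 0.132.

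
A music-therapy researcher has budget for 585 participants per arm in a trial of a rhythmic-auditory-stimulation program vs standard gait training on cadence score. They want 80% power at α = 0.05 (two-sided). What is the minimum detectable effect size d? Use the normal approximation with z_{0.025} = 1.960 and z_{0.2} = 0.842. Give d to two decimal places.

For two independent groups of n = 585 each: d_min = (z_{α/2} + z_β)·√(2/n).
z-sum = 1.960 + 0.842 = 2.802.
d_min = 2.802 × √(2/585) = 2.802 × 0.0585 = 0.164.

d_min ≈ 0.16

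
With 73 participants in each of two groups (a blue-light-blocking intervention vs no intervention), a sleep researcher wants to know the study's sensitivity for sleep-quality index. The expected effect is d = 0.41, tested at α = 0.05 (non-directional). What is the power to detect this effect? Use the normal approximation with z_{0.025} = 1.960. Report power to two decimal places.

power ≈ 0.70

For two equal groups, power = Φ(d·√(n/2) − z_{α/2}).
d·√(n/2) = 0.41 × √(73/2) = 0.41 × 6.042 = 2.477.
z_β = 2.477 − 1.960 = 0.517.
Power = Φ(0.517) = 0.697.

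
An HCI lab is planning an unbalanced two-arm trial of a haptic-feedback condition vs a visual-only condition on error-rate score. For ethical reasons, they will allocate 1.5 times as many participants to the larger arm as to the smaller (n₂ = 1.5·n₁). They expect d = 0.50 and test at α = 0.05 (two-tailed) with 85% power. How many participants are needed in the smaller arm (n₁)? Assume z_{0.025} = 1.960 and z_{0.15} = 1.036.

n₁ = 60

With allocation ratio k = n₂/n₁ = 1.5, Var(x̄₁−x̄₂) = σ²(1/n₁ + 1/(k·n₁)) = σ²·(k+1)/(k·n₁).
So n₁ = (1 + 1/k)·((z_{α/2} + z_β)/d)² = 1.667 × (2.996/0.50)².
n₁ = 1.667 × 35.90 = 59.8.
Round up: n₁ = 60, giving n₂ = 1.5 × 60 = 90.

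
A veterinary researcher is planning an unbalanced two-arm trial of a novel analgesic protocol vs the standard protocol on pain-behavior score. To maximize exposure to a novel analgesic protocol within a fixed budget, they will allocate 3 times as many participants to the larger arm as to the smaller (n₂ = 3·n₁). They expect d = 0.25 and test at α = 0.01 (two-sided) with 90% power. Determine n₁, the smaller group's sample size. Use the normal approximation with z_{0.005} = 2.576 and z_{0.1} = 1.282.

n₁ = 318

With allocation ratio k = n₂/n₁ = 3, Var(x̄₁−x̄₂) = σ²(1/n₁ + 1/(k·n₁)) = σ²·(k+1)/(k·n₁).
So n₁ = (1 + 1/k)·((z_{α/2} + z_β)/d)² = 1.333 × (3.858/0.25)².
n₁ = 1.333 × 238.15 = 317.5.
Round up: n₁ = 318, giving n₂ = 3 × 318 = 954.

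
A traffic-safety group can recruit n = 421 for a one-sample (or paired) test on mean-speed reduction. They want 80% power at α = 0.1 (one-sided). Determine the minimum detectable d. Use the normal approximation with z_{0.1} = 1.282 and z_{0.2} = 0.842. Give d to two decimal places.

d_min ≈ 0.10

For a single sample (or paired design) of n = 421: d_min = (z_{α} + z_β)/√n.
z-sum = 1.282 + 0.842 = 2.124.
d_min = 2.124 / √421 = 2.124 / 20.518 = 0.104.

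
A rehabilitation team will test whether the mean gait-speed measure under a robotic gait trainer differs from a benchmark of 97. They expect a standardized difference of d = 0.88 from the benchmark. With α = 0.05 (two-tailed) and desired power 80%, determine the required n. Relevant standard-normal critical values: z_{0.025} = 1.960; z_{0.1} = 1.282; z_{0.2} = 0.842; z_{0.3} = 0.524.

n = 11

For a one-sample test: n = ((z_{α/2} + z_β) / d)².
z_{α/2} + z_β = 1.960 + 0.842 = 2.802.
n = (2.802 / 0.88)² = 3.184² = 10.14.
Round up.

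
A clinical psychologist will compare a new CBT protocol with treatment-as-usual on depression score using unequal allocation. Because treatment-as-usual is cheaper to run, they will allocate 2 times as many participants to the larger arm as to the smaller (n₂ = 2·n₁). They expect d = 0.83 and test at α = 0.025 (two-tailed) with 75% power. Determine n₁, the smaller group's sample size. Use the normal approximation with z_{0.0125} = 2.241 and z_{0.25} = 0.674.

With allocation ratio k = n₂/n₁ = 2, Var(x̄₁−x̄₂) = σ²(1/n₁ + 1/(k·n₁)) = σ²·(k+1)/(k·n₁).
So n₁ = (1 + 1/k)·((z_{α/2} + z_β)/d)² = 1.500 × (2.915/0.83)².
n₁ = 1.500 × 12.33 = 18.5.
Round up: n₁ = 19, giving n₂ = 2 × 19 = 38.

n₁ = 19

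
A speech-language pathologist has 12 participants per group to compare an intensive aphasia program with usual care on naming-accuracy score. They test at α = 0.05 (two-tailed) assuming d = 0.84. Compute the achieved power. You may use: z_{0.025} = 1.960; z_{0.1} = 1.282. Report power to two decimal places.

For two equal groups, power = Φ(d·√(n/2) − z_{α/2}).
d·√(n/2) = 0.84 × √(12/2) = 0.84 × 2.449 = 2.058.
z_β = 2.058 − 1.960 = 0.098.
Power = Φ(0.098) = 0.539.

power ≈ 0.54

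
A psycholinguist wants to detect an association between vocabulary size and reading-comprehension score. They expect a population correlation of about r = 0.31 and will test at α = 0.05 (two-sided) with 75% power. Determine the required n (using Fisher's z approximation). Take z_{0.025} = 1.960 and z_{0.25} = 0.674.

Fisher's z: C = ½·ln((1+r)/(1−r)) = ½·ln(1.8986) = 0.3205.
n = ((z_{α/2} + z_β)/C)² + 3.
(1.960 + 0.674) / 0.3205 = 2.634 / 0.3205 = 8.218.
n = 8.218² + 3 = 67.54 + 3 = 70.5.
Round up.

n = 71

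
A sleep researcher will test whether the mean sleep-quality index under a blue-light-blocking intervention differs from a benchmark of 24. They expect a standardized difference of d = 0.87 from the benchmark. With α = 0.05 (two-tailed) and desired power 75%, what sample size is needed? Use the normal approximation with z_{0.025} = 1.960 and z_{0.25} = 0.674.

For a one-sample test: n = ((z_{α/2} + z_β) / d)².
z_{α/2} + z_β = 1.960 + 0.674 = 2.634.
n = (2.634 / 0.87)² = 3.028² = 9.17.
Round up.

n = 10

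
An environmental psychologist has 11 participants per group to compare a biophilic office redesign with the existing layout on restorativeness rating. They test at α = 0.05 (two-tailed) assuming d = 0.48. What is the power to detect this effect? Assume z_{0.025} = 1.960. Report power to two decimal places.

For two equal groups, power = Φ(d·√(n/2) − z_{α/2}).
d·√(n/2) = 0.48 × √(11/2) = 0.48 × 2.345 = 1.126.
z_β = 1.126 − 1.960 = -0.834.
Power = Φ(-0.834) = 0.202.

power ≈ 0.20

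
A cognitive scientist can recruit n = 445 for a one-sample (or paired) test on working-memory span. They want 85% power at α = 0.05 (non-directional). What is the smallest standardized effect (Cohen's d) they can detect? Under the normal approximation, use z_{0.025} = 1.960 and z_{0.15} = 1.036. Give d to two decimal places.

For a single sample (or paired design) of n = 445: d_min = (z_{α/2} + z_β)/√n.
z-sum = 1.960 + 1.036 = 2.996.
d_min = 2.996 / √445 = 2.996 / 21.095 = 0.142.

d_min ≈ 0.14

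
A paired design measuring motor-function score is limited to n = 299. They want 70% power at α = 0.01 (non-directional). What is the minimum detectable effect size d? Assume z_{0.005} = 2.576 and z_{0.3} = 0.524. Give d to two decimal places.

d_min ≈ 0.18

For a single sample (or paired design) of n = 299: d_min = (z_{α/2} + z_β)/√n.
z-sum = 2.576 + 0.524 = 3.100.
d_min = 3.100 / √299 = 3.100 / 17.292 = 0.179.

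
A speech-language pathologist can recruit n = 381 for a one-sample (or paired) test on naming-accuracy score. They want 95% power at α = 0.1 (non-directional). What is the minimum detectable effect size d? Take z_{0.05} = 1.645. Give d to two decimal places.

For a single sample (or paired design) of n = 381: d_min = (z_{α/2} + z_β)/√n.
z-sum = 1.645 + 1.645 = 3.290.
d_min = 3.290 / √381 = 3.290 / 19.519 = 0.169.

d_min ≈ 0.17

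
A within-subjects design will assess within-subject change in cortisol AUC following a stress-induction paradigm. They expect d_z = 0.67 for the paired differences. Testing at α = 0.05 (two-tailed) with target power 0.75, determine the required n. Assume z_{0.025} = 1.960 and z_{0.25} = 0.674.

For a paired (one-sample on differences) test: n = ((z_{α/2} + z_β) / d)².
z_{α/2} + z_β = 1.960 + 0.674 = 2.634.
n = (2.634 / 0.67)² = 3.931² = 15.46.
Round up.

n = 16 pairs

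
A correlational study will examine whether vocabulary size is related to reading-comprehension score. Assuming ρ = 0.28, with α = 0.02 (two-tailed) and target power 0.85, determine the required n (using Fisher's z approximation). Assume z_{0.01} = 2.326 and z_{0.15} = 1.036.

n = 140

Fisher's z: C = ½·ln((1+r)/(1−r)) = ½·ln(1.7778) = 0.2877.
n = ((z_{α/2} + z_β)/C)² + 3.
(2.326 + 1.036) / 0.2877 = 3.362 / 0.2877 = 11.686.
n = 11.686² + 3 = 136.56 + 3 = 139.6.
Round up.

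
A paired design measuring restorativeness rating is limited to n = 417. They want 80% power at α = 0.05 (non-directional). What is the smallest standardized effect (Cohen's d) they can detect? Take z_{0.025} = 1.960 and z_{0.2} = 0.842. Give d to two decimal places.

d_min ≈ 0.14

For a single sample (or paired design) of n = 417: d_min = (z_{α/2} + z_β)/√n.
z-sum = 1.960 + 0.842 = 2.802.
d_min = 2.802 / √417 = 2.802 / 20.421 = 0.137.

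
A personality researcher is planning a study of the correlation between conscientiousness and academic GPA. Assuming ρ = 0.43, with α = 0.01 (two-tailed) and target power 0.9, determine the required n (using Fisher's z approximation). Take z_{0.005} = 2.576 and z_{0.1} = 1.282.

Fisher's z: C = ½·ln((1+r)/(1−r)) = ½·ln(2.5088) = 0.4599.
n = ((z_{α/2} + z_β)/C)² + 3.
(2.576 + 1.282) / 0.4599 = 3.858 / 0.4599 = 8.389.
n = 8.389² + 3 = 70.37 + 3 = 73.4.
Round up.

n = 74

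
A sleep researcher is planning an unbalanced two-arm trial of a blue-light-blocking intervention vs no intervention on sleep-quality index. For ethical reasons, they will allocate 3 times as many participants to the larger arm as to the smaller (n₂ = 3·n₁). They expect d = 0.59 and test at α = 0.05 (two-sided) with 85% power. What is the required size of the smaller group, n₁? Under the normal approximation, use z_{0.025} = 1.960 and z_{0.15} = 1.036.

n₁ = 35

With allocation ratio k = n₂/n₁ = 3, Var(x̄₁−x̄₂) = σ²(1/n₁ + 1/(k·n₁)) = σ²·(k+1)/(k·n₁).
So n₁ = (1 + 1/k)·((z_{α/2} + z_β)/d)² = 1.333 × (2.996/0.59)².
n₁ = 1.333 × 25.79 = 34.4.
Round up: n₁ = 35, giving n₂ = 3 × 35 = 105.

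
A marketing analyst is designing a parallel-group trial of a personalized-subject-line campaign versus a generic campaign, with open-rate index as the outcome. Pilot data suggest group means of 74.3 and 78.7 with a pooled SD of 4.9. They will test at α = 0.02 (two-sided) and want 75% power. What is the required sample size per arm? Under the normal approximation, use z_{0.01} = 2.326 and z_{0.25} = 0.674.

Cohen's d = |M₁ − M₂| / SD_pooled = |74.3 − 78.7| / 4.9 = 4.4 / 4.9 = 0.898.
For two independent groups with equal n: n = 2·((z_{α/2} + z_β) / d)².
z_{α/2} + z_β = 2.326 + 0.674 = 3.000.
n = 2 × (3.000 / 0.898)² = 2 × 3.341² = 2 × 11.16 = 22.3.
Round up to the next whole participant.

n = 23 per group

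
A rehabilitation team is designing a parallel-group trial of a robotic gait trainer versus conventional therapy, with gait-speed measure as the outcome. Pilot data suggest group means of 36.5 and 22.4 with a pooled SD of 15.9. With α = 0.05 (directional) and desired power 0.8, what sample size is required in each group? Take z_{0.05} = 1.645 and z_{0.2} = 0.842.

Cohen's d = |M₁ − M₂| / SD_pooled = |36.5 − 22.4| / 15.9 = 14.1 / 15.9 = 0.887.
For two independent groups with equal n: n = 2·((z_{α} + z_β) / d)².
z_{α} + z_β = 1.645 + 0.842 = 2.487.
n = 2 × (2.487 / 0.887)² = 2 × 2.804² = 2 × 7.86 = 15.7.
Round up to the next whole participant.

n = 16 per group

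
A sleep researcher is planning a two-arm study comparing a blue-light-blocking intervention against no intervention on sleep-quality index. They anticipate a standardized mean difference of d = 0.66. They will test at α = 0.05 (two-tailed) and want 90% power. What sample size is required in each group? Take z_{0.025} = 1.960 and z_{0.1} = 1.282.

n = 49 per group

For two independent groups with equal n: n = 2·((z_{α/2} + z_β) / d)².
z_{α/2} + z_β = 1.960 + 1.282 = 3.242.
n = 2 × (3.242 / 0.66)² = 2 × 4.912² = 2 × 24.13 = 48.3.
Round up to the next whole participant.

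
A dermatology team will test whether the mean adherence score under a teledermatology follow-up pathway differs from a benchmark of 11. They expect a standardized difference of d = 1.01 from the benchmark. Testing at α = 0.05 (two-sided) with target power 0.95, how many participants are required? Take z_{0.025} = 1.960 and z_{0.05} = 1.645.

For a one-sample test: n = ((z_{α/2} + z_β) / d)².
z_{α/2} + z_β = 1.960 + 1.645 = 3.605.
n = (3.605 / 1.01)² = 3.569² = 12.74.
Round up.

n = 13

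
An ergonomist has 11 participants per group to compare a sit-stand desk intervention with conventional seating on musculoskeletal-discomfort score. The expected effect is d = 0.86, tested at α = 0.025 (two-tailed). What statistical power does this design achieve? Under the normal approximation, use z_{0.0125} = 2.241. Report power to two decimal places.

For two equal groups, power = Φ(d·√(n/2) − z_{α/2}).
d·√(n/2) = 0.86 × √(11/2) = 0.86 × 2.345 = 2.017.
z_β = 2.017 − 2.241 = -0.224.
Power = Φ(-0.224) = 0.411.

power ≈ 0.41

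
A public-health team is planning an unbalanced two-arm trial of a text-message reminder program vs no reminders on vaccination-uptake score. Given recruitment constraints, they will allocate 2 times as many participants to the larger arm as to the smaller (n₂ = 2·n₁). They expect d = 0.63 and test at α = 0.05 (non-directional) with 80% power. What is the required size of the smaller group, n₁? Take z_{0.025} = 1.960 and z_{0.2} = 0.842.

n₁ = 30

With allocation ratio k = n₂/n₁ = 2, Var(x̄₁−x̄₂) = σ²(1/n₁ + 1/(k·n₁)) = σ²·(k+1)/(k·n₁).
So n₁ = (1 + 1/k)·((z_{α/2} + z_β)/d)² = 1.500 × (2.802/0.63)².
n₁ = 1.500 × 19.78 = 29.7.
Round up: n₁ = 30, giving n₂ = 2 × 30 = 60.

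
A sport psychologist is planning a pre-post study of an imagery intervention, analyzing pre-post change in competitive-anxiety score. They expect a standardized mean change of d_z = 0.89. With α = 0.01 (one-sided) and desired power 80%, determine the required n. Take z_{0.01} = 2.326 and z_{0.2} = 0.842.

For a paired (one-sample on differences) test: n = ((z_{α} + z_β) / d)².
z_{α} + z_β = 2.326 + 0.842 = 3.168.
n = (3.168 / 0.89)² = 3.560² = 12.67.
Round up.

n = 13 pairs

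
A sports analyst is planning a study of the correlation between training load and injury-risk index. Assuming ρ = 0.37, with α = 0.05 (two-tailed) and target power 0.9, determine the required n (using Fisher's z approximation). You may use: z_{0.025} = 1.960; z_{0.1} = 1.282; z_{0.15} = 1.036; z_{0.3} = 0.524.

Fisher's z: C = ½·ln((1+r)/(1−r)) = ½·ln(2.1746) = 0.3884.
n = ((z_{α/2} + z_β)/C)² + 3.
(1.960 + 1.282) / 0.3884 = 3.242 / 0.3884 = 8.347.
n = 8.347² + 3 = 69.67 + 3 = 72.7.
Round up.

n = 73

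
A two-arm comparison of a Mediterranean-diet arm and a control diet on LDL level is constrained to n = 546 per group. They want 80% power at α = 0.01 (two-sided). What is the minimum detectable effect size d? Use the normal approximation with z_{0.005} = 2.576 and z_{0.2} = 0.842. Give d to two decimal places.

d_min ≈ 0.21

For two independent groups of n = 546 each: d_min = (z_{α/2} + z_β)·√(2/n).
z-sum = 2.576 + 0.842 = 3.418.
d_min = 3.418 × √(2/546) = 3.418 × 0.0605 = 0.207.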